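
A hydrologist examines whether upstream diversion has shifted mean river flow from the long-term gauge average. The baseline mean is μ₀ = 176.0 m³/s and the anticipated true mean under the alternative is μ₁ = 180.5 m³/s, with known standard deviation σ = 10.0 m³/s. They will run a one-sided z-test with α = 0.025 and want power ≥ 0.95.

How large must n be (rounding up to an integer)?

Standardized effect: d = |μ₁ − μ₀| / σ = |180.5 − 176.0| / 10.0 = 0.4500
For power 0.95 need Φ(δ − z_{0.025}) = 0.95, so δ = z_{0.025} + z_{0.05} = 1.960 + 1.645 = 3.605.
δ = d·√n ⇒ n = (δ/d)² = (3.605 / 0.4500)² = 64.17.
Round up to the next whole unit.

n = 65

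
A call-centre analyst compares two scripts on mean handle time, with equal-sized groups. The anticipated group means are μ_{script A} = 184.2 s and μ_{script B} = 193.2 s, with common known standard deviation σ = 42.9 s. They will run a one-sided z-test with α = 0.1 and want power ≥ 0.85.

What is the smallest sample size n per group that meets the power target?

Standardized effect: d = |μ_{script A} − μ_{script B}| / σ = |184.2 − 193.2| / 42.9 = 0.2098
Set Φ(δ − 1.282) = 0.85; then δ − 1.282 = Φ⁻¹(0.85) = 1.036, giving δ = 2.318.
δ = d·√(n/2) ⇒ n = 2(δ/d)² = 2 × (2.318 / 0.2098)² = 244.16.
Round up to the next whole unit.

n = 245 per group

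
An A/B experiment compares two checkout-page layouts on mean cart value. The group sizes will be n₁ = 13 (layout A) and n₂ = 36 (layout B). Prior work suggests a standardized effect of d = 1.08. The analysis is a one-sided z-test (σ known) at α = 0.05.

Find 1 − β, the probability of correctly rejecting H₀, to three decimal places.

Power ≈ 0.955

Noncentrality parameter: δ = d / √(1/n₁ + 1/n₂) = 1.08 / √(1/13 + 1/36) = 3.3377
One-sided α = 0.05 → critical value z_{0.05} = 1.645.
Power = Φ(δ − 1.645) = Φ(1.693) = 0.9548.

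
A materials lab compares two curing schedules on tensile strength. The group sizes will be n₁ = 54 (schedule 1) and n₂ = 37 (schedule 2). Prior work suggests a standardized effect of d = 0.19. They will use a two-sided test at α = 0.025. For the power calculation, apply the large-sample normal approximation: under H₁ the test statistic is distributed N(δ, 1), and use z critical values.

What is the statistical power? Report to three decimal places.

Noncentrality parameter: δ = d / √(1/n₁ + 1/n₂) = 0.19 / √(1/54 + 1/37) = 0.8903
Critical value for a two-sided test at α = 0.025: z_{α/2} = 2.241.
Power = Φ(δ − 2.241) + Φ(−δ − 2.241) = Φ(-1.351) + Φ(-3.132) = 0.0883 + 0.0009 = 0.0892.

Power ≈ 0.089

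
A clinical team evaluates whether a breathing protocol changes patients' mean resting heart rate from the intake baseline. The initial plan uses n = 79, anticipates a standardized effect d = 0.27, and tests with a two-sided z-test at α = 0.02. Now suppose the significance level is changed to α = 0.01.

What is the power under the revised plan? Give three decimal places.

Power ≈ 0.430

δ = d·√n = 0.27 × √79 = 2.3998 (unchanged). New critical value: z_{0.005} = 2.576.
Revised power = Φ(δ − 2.576) + Φ(−δ − 2.576) = Φ(-0.176) + Φ(-4.976) = 0.4301 + 0.0000 = 0.4301.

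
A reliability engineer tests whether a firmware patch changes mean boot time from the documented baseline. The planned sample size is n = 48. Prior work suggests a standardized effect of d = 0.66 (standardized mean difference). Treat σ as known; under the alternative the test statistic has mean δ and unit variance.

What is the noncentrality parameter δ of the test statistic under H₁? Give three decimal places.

δ = d·√n = 0.66 × √48 = 4.5726

δ ≈ 4.573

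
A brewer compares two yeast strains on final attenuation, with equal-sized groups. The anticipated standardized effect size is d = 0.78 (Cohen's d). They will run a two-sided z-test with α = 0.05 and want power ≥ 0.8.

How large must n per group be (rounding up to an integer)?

n = 26 per group

Set Φ(δ − 1.960) = 0.8; then δ − 1.960 = Φ⁻¹(0.8) = 0.842, giving δ = 2.802.
(The Φ(−δ − z_{α/2}) term is vanishingly small for δ > 0 and is dropped in the standard sample-size formula.)
δ = d·√(n/2) ⇒ n = 2(δ/d)² = 2 × (2.802 / 0.78)² = 25.80.
Rounding up, n = 26 per group.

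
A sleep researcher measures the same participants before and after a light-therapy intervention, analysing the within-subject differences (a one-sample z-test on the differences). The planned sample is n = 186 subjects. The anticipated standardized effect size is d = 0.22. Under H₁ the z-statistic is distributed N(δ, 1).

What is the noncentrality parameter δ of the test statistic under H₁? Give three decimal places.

δ = d·√n = 0.22 × √186 = 3.0004

δ ≈ 3.000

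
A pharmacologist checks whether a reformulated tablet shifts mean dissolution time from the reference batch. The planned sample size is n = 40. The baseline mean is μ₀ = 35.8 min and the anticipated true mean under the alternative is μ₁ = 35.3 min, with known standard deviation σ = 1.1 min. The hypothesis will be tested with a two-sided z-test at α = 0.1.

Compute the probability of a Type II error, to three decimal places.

Standardized effect: d = |μ₁ − μ₀| / σ = |35.3 − 35.8| / 1.1 = 0.4545
Noncentrality parameter: δ = d·√n = 0.4545 × √40 = 2.8748
Critical value for a two-sided test at α = 0.1: z_{α/2} = 1.645.
Power = Φ(δ − 1.645) + Φ(−δ − 1.645) = Φ(1.230) + Φ(-4.520) = 0.8906 + 0.0000 = 0.8906.
Type II error: β = 1 − power = 1 − 0.8906 = 0.1094.

β ≈ 0.109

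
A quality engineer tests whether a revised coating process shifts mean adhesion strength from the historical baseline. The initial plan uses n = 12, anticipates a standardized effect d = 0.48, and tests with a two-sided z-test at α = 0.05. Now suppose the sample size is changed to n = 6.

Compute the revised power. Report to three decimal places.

Power ≈ 0.217

With n = 6: δ = d·√n = 0.48 × √6 = 1.1758. Critical value z_{0.025} = 1.960.
Revised power = Φ(δ − 1.960) + Φ(−δ − 1.960) = Φ(-0.784) + Φ(-3.136) = 0.2165 + 0.0009 = 0.2173.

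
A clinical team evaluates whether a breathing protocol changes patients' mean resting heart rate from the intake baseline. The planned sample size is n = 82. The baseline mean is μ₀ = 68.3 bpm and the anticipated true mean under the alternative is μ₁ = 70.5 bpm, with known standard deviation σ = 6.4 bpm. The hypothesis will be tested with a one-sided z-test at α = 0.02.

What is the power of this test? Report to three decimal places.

Power ≈ 0.855

Standardized effect: d = |μ₁ − μ₀| / σ = |70.5 − 68.3| / 6.4 = 0.3438
Noncentrality parameter: δ = d·√n = 0.3438 × √82 = 3.1128
One-sided α = 0.02 → critical value z_{0.02} = 2.054.
Power = Φ(δ − 2.054) = Φ(1.059) = 0.8552.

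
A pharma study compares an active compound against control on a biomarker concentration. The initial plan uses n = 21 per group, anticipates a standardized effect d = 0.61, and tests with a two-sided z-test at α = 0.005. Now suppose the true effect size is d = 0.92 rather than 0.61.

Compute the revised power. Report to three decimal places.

Power ≈ 0.569

With d = 0.92: δ = d·√(n/2) = 0.92 × √(21/2) = 2.9811. Critical value z_{0.0025} = 2.807.
Revised power = Φ(δ − 2.807) + Φ(−δ − 2.807) = Φ(0.174) + Φ(-5.788) = 0.5691 + 0.0000 = 0.5691.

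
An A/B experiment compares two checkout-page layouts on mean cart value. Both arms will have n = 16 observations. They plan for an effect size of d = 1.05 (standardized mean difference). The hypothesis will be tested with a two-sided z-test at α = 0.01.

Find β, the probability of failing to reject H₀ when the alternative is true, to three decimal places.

Noncentrality parameter: δ = d·√(n/2) = 1.05 × √(16/2) = 2.9698
Two-sided α = 0.01 → critical value z_{0.005} = 2.576.
Power = Φ(δ − 2.576) + Φ(−δ − 2.576) = Φ(0.394) + Φ(-5.546) = 0.6532 + 0.0000 = 0.6532.
Type II error: β = 1 − power = 1 − 0.6532 = 0.3468.

β ≈ 0.347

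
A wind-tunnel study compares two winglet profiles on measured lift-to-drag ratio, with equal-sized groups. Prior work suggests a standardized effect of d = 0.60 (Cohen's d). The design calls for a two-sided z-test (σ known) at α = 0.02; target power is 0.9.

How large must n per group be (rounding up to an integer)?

Set Φ(δ − 2.326) = 0.9; then δ − 2.326 = Φ⁻¹(0.9) = 1.282, giving δ = 3.608.
(For δ > 0 the lower-tail rejection region contributes negligibly to power, so the one-term inversion is standard.)
δ = d·√(n/2) ⇒ n = 2(δ/d)² = 2 × (3.608 / 0.60)² = 72.32.
Rounding up, n = 73 per group.

n = 73 per group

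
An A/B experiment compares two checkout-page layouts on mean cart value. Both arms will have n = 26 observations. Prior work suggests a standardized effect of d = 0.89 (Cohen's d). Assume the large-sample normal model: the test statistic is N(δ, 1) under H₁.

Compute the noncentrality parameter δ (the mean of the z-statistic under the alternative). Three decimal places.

δ ≈ 3.209

δ = d·√(n/2) = 0.89 × √(26/2) = 3.2089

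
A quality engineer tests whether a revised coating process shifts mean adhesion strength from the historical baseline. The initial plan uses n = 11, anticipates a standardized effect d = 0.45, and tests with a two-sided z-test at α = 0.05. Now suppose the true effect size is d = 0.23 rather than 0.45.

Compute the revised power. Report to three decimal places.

With d = 0.23: δ = d·√n = 0.23 × √11 = 0.7628. Critical value z_{0.025} = 1.960.
Revised power = Φ(δ − 1.960) + Φ(−δ − 1.960) = Φ(-1.197) + Φ(-2.723) = 0.1156 + 0.0032 = 0.1189.

Power ≈ 0.119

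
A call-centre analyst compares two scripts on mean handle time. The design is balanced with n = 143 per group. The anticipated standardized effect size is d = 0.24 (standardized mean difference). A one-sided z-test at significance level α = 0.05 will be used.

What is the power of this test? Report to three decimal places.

Power ≈ 0.650

Noncentrality parameter: δ = d·√(n/2) = 0.24 × √(143/2) = 2.0294
Critical value for a one-sided test at α = 0.05: z_α = 1.645.
Power = Φ(δ − 1.645) = Φ(0.385) = 0.6497.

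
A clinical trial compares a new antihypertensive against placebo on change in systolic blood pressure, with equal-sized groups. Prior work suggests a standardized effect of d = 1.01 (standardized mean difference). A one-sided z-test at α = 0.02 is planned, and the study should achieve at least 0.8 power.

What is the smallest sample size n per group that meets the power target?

For power 0.8 need Φ(δ − z_{0.02}) = 0.8, so δ = z_{0.02} + z_{0.20} = 2.054 + 0.842 = 2.895.
δ = d·√(n/2) ⇒ n = 2(δ/d)² = 2 × (2.895 / 1.01)² = 16.44.
Round up to the next whole unit.

n = 17 per group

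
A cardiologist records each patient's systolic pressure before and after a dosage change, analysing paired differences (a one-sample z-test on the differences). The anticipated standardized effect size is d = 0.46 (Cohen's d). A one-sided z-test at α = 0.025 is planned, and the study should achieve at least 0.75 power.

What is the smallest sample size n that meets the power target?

n = 33

Set Φ(δ − 1.960) = 0.75; then δ − 1.960 = Φ⁻¹(0.75) = 0.674, giving δ = 2.634.
δ = d·√n ⇒ n = (δ/d)² = (2.634 / 0.46)² = 32.80.
Round up to the next whole unit.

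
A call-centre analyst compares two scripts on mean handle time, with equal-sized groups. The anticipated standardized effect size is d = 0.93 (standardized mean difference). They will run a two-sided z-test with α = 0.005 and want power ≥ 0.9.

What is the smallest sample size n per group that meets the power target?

Set Φ(δ − 2.807) = 0.9; then δ − 2.807 = Φ⁻¹(0.9) = 1.282, giving δ = 4.089.
(The Φ(−δ − z_{α/2}) term is vanishingly small for δ > 0 and is dropped in the standard sample-size formula.)
δ = d·√(n/2) ⇒ n = 2(δ/d)² = 2 × (4.089 / 0.93)² = 38.66.
Rounding up, n = 39 per group.

n = 39 per group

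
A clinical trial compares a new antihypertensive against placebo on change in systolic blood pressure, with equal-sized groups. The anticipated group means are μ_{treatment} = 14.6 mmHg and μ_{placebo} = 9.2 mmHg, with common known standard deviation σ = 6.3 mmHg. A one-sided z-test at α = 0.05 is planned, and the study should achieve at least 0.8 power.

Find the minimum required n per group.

n = 17 per group

Standardized effect: d = |μ_{treatment} − μ_{placebo}| / σ = |14.6 − 9.2| / 6.3 = 0.8571
Set Φ(δ − 1.645) = 0.8; then δ − 1.645 = Φ⁻¹(0.8) = 0.842, giving δ = 2.486.
δ = d·√(n/2) ⇒ n = 2(δ/d)² = 2 × (2.486 / 0.8571)² = 16.83.
Rounding up, n = 17 per group.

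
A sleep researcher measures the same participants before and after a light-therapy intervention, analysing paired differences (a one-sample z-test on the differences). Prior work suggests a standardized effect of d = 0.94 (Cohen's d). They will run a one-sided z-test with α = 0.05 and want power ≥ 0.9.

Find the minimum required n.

n = 10

Set Φ(δ − 1.645) = 0.9; then δ − 1.645 = Φ⁻¹(0.9) = 1.282, giving δ = 2.926.
δ = d·√n ⇒ n = (δ/d)² = (2.926 / 0.94)² = 9.69.
Rounding up, n = 10.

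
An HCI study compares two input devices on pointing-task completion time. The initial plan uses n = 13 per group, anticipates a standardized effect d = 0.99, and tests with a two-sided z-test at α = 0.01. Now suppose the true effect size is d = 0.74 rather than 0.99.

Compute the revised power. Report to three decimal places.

Power ≈ 0.245

With d = 0.74: δ = d·√(n/2) = 0.74 × √(13/2) = 1.8866. Critical value z_{0.005} = 2.576.
Revised power = Φ(δ − 2.576) + Φ(−δ − 2.576) = Φ(-0.689) + Φ(-4.462) = 0.2454 + 0.0000 = 0.2454.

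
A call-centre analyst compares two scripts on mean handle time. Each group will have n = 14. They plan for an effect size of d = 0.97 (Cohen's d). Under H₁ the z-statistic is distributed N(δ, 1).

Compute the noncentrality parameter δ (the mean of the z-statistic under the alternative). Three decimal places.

δ ≈ 2.566

δ = d·√(n/2) = 0.97 × √(14/2) = 2.5664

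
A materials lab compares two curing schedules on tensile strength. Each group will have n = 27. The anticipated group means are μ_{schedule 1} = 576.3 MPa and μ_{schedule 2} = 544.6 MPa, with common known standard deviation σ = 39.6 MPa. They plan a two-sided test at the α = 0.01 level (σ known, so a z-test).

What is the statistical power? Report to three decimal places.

Standardized effect: d = |μ_{schedule 1} − μ_{schedule 2}| / σ = |576.3 − 544.6| / 39.6 = 0.8005
Noncentrality parameter: δ = d·√(n/2) = 0.8005 × √(27/2) = 2.9412
Critical value for a two-sided test at α = 0.01: z_{α/2} = 2.576.
Power = Φ(δ − 2.576) + Φ(−δ − 2.576) = Φ(0.365) + Φ(-5.517) = 0.6426 + 0.0000 = 0.6426.

Power ≈ 0.643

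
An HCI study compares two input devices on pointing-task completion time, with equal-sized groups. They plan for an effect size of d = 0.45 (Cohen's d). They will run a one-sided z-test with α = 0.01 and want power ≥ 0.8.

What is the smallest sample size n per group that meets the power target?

For power 0.8 need Φ(δ − z_{0.01}) = 0.8, so δ = z_{0.01} + z_{0.20} = 2.326 + 0.842 = 3.168.
δ = d·√(n/2) ⇒ n = 2(δ/d)² = 2 × (3.168 / 0.45)² = 99.12.
Rounding up, n = 100 per group.

n = 100 per group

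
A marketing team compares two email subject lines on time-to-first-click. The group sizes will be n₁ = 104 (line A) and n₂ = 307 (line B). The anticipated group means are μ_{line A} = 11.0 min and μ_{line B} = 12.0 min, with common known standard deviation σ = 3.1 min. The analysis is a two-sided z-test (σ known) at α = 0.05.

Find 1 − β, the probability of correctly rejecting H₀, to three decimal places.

Standardized effect: d = |μ_{line A} − μ_{line B}| / σ = |11.0 − 12.0| / 3.1 = 0.3226
Noncentrality parameter: δ = d / √(1/n₁ + 1/n₂) = 0.3226 / √(1/104 + 1/307) = 2.8432
Two-sided α = 0.05 → critical value z_{0.025} = 1.960.
Power = Φ(δ − 1.960) + Φ(−δ − 1.960) = Φ(0.883) + Φ(-4.803) = 0.8114 + 0.0000 = 0.8114.

Power ≈ 0.811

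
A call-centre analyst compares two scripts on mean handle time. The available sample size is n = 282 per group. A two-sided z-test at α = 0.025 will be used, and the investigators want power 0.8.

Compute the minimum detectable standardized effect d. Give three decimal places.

d ≈ 0.260

Required noncentrality: δ = z_{0.0125} + z_{0.20} = 2.241 + 0.842 = 3.083.
(The second rejection-region term Φ(−δ − z_{α/2}) is negligible and dropped.)
δ = d·√(n/2) ⇒ d = δ/√(n/2) = 3.083/√(282/2) = 0.2596.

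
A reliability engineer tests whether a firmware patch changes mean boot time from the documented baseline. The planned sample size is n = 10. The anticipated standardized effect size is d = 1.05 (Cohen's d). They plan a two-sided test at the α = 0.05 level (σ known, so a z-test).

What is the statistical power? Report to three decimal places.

Noncentrality parameter: δ = d·√n = 1.05 × √10 = 3.3204
Two-sided α = 0.05 → critical value z_{0.025} = 1.960.
Power = Φ(δ − 1.960) + Φ(−δ − 1.960) = Φ(1.360) + Φ(-5.280) = 0.9132 + 0.0000 = 0.9132.

Power ≈ 0.913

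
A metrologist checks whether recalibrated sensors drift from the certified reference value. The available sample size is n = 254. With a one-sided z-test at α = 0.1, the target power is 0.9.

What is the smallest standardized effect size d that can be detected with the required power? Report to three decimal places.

d ≈ 0.161

Need Φ(δ − 1.282) = 0.9, so δ = 1.282 + 1.282 = 2.563.
δ = d·√n ⇒ d = δ/√n = 2.563/√254 = 0.1608.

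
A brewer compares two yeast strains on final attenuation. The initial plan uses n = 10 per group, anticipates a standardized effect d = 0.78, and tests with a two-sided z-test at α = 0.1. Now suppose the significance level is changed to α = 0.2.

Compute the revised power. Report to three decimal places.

Power ≈ 0.679

δ = d·√(n/2) = 0.78 × √(10/2) = 1.7441 (unchanged). New critical value: z_{0.1} = 1.282.
Revised power = Φ(δ − 1.282) + Φ(−δ − 1.282) = Φ(0.463) + Φ(-3.026) = 0.6782 + 0.0012 = 0.6794.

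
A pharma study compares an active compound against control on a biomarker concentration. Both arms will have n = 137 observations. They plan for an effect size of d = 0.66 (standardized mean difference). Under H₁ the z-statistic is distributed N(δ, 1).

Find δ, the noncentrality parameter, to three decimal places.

δ ≈ 5.462

The noncentrality parameter scales effect size by the design's sample-size factor: δ = d·√(n/2) = 0.66 × √(137/2) = 5.4625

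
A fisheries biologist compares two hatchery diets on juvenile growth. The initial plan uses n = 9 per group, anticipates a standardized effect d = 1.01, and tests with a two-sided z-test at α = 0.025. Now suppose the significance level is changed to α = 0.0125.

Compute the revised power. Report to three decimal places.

δ = d·√(n/2) = 1.01 × √(9/2) = 2.1425 (unchanged). New critical value: z_{0.0063} = 2.498.
Revised power = Φ(δ − 2.498) + Φ(−δ − 2.498) = Φ(-0.355) + Φ(-4.640) = 0.3612 + 0.0000 = 0.3612.

Power ≈ 0.361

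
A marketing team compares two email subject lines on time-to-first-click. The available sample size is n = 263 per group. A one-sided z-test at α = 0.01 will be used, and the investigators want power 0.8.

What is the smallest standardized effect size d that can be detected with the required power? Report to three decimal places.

Need Φ(δ − 2.326) = 0.8, so δ = 2.326 + 0.842 = 3.168.
δ = d·√(n/2) ⇒ d = δ/√(n/2) = 3.168/√(263/2) = 0.2763.

d ≈ 0.276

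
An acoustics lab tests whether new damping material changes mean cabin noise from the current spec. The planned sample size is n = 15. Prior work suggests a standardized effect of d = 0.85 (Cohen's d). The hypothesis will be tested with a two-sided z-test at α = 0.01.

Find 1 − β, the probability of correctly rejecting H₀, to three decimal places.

Noncentrality parameter: δ = d·√n = 0.85 × √15 = 3.2920
Critical value for a two-sided test at α = 0.01: z_{α/2} = 2.576.
Power = Φ(δ − 2.576) + Φ(−δ − 2.576) = Φ(0.716) + Φ(-5.868) = 0.7631 + 0.0000 = 0.7631.

Power ≈ 0.763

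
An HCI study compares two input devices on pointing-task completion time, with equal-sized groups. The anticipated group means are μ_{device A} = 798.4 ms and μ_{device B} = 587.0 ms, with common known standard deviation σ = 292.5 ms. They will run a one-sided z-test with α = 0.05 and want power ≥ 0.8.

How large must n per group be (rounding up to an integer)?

Standardized effect: d = |μ_{device A} − μ_{device B}| / σ = |798.4 − 587.0| / 292.5 = 0.7227
For power 0.8 need Φ(δ − z_{0.05}) = 0.8, so δ = z_{0.05} + z_{0.20} = 1.645 + 0.842 = 2.486.
δ = d·√(n/2) ⇒ n = 2(δ/d)² = 2 × (2.486 / 0.7227)² = 23.67.
Round up to the next whole unit.

n = 24 per group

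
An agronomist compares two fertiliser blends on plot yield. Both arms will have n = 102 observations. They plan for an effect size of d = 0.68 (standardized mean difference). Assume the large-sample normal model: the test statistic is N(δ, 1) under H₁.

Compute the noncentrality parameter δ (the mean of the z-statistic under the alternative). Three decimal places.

The noncentrality parameter scales effect size by the design's sample-size factor: δ = d·√(n/2) = 0.68 × √(102/2) = 4.8562

δ ≈ 4.856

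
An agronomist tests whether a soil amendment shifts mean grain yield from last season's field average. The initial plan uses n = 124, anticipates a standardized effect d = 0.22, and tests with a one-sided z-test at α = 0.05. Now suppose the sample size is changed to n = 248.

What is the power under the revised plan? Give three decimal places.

With n = 248: δ = d·√n = 0.22 × √248 = 3.4646. Critical value z_{0.05} = 1.645.
Revised power = Φ(δ − 1.645) = Φ(1.820) = 0.9656.

Power ≈ 0.966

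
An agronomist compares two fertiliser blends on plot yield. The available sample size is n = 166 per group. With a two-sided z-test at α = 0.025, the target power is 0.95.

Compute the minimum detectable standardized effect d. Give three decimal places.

Required noncentrality: δ = z_{0.0125} + z_{0.05} = 2.241 + 1.645 = 3.886.
(The second rejection-region term Φ(−δ − z_{α/2}) is negligible and dropped.)
δ = d·√(n/2) ⇒ d = δ/√(n/2) = 3.886/√(166/2) = 0.4266.

d ≈ 0.427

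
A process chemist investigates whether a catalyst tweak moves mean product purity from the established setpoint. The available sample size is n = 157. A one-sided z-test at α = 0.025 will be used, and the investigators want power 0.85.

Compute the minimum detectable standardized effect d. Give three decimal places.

d ≈ 0.239

Required noncentrality: δ = z_{0.025} + z_{0.15} = 1.960 + 1.036 = 2.996.
δ = d·√n ⇒ d = δ/√n = 2.996/√157 = 0.2391.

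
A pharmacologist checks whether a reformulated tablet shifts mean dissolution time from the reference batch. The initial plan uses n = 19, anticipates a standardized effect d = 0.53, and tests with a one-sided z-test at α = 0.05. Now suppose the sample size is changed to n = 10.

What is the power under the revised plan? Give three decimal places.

Power ≈ 0.512

With n = 10: δ = d·√n = 0.53 × √10 = 1.6760. Critical value z_{0.05} = 1.645.
Revised power = Φ(δ − 1.645) = Φ(0.031) = 0.5124.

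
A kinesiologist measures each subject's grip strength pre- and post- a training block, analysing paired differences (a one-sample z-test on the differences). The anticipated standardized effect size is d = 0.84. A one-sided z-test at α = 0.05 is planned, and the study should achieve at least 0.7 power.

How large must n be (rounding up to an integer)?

Set Φ(δ − 1.645) = 0.7; then δ − 1.645 = Φ⁻¹(0.7) = 0.524, giving δ = 2.169.
δ = d·√n ⇒ n = (δ/d)² = (2.169 / 0.84)² = 6.67.
Rounding up, n = 7.

n = 7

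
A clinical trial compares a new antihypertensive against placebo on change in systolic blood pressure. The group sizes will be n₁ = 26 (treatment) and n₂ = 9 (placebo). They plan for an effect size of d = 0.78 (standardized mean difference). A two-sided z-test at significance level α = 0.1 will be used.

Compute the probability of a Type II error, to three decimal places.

Noncentrality parameter: δ = d / √(1/n₁ + 1/n₂) = 0.78 / √(1/26 + 1/9) = 2.0168
Two-sided α = 0.1 → critical value z_{0.05} = 1.645.
Power = Φ(δ − 1.645) + Φ(−δ − 1.645) = Φ(0.372) + Φ(-3.662) = 0.6450 + 0.0001 = 0.6452.
Type II error: β = 1 − power = 1 − 0.6452 = 0.3548.

β ≈ 0.355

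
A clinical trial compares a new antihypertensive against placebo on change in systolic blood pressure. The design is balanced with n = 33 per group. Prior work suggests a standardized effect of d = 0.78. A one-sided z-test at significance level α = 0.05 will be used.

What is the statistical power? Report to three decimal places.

Power ≈ 0.936

Noncentrality parameter: λ = d·√(n/2) = 0.78 × √(33/2) = 3.1684
One-sided α = 0.05 → critical value z_{0.05} = 1.645.
Power = P(Z > 1.645 − λ) = Φ(1.524) = 0.9362.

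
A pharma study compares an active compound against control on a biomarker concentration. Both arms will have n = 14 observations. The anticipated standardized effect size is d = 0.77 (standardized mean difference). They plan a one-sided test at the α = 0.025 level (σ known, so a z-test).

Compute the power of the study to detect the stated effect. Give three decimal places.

Power ≈ 0.531

Noncentrality parameter: δ = d·√(n/2) = 0.77 × √(14/2) = 2.0372
Critical value for a one-sided test at α = 0.025: z_α = 1.960.
Power = Φ(δ − 1.960) = Φ(0.077) = 0.5308.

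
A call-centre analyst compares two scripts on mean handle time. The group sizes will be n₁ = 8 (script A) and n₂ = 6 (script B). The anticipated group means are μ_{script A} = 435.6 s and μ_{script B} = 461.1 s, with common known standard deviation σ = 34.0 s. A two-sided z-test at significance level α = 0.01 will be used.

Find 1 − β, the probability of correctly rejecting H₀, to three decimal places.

Power ≈ 0.118

Standardized effect: d = |μ_{script A} − μ_{script B}| / σ = |435.6 − 461.1| / 34.0 = 0.7500
Noncentrality parameter: λ = d / √(1/n₁ + 1/n₂) = 0.7500 / √(1/8 + 1/6) = 1.3887
Critical value for a two-sided test at α = 0.01: z_{α/2} = 2.576.
Power = Φ(λ − 2.576) + Φ(−λ − 2.576) = Φ(-1.187) + Φ(-3.965) = 0.1176 + 0.0000 = 0.1176.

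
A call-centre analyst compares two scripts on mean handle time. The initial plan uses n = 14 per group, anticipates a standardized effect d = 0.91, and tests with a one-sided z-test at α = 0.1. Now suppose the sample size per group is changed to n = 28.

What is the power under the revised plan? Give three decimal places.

With n = 28 per group: δ = d·√(n/2) = 0.91 × √(28/2) = 3.4049. Critical value z_{0.1} = 1.282.
Revised power = Φ(δ − 1.282) = Φ(2.123) = 0.9831.

Power ≈ 0.983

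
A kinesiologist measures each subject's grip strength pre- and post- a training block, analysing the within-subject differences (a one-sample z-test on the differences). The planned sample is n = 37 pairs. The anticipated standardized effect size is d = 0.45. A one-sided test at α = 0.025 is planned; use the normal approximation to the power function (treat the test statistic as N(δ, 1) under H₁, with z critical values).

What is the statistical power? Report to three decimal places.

Power ≈ 0.782

Noncentrality parameter: δ = d·√n = 0.45 × √37 = 2.7372
Critical value for a one-sided test at α = 0.025: z_α = 1.960.
Power = P(Z > 1.960 − δ) = Φ(0.777) = 0.7815.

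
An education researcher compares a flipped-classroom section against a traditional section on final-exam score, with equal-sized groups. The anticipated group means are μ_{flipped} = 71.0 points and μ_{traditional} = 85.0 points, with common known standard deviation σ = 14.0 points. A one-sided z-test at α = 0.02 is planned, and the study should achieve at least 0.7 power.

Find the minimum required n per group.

n = 14 per group

Standardized effect: d = |μ_{flipped} − μ_{traditional}| / σ = |71.0 − 85.0| / 14.0 = 1.0000
Set Φ(δ − 2.054) = 0.7; then δ − 2.054 = Φ⁻¹(0.7) = 0.524, giving δ = 2.578.
δ = d·√(n/2) ⇒ n = 2(δ/d)² = 2 × (2.578 / 1.0000)² = 13.29.
Round up to the next whole unit.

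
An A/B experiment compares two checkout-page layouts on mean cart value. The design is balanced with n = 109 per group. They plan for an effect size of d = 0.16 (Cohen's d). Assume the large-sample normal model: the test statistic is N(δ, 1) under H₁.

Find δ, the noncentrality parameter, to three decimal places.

δ ≈ 1.181

The noncentrality parameter scales effect size by the design's sample-size factor: δ = d·√(n/2) = 0.16 × √(109/2) = 1.1812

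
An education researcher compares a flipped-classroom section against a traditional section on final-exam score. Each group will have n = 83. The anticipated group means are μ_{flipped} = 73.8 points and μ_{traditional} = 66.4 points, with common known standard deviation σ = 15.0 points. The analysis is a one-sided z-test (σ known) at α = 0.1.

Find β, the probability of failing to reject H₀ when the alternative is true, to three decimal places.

β ≈ 0.029

Standardized effect: d = |μ_{flipped} − μ_{traditional}| / σ = |73.8 − 66.4| / 15.0 = 0.4933
Noncentrality parameter: δ = d·√(n/2) = 0.4933 × √(83/2) = 3.1781
One-sided α = 0.1 → critical value z_{0.1} = 1.282.
Power = Φ(δ − 1.282) = Φ(1.897) = 0.9711.
Type II error: β = 1 − power = 1 − 0.9711 = 0.0289.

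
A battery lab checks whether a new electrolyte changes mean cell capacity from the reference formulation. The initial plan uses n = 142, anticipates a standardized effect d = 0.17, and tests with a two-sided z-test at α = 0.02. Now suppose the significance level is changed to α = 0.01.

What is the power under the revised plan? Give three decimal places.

δ = d·√n = 0.17 × √142 = 2.0258 (unchanged). New critical value: z_{0.005} = 2.576.
Revised power = Φ(δ − 2.576) + Φ(−δ − 2.576) = Φ(-0.550) + Φ(-4.602) = 0.2911 + 0.0000 = 0.2911.

Power ≈ 0.291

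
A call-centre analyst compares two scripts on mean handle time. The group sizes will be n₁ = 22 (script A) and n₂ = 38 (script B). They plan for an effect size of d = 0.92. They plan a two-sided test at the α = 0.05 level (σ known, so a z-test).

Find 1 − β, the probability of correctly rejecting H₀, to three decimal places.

Power ≈ 0.930

Noncentrality parameter: δ = d / √(1/n₁ + 1/n₂) = 0.92 / √(1/22 + 1/38) = 3.4341
Two-sided α = 0.05 → critical value z_{0.025} = 1.960.
Power = Φ(δ − 1.960) + Φ(−δ − 1.960) = Φ(1.474) + Φ(-5.394) = 0.9298 + 0.0000 = 0.9298.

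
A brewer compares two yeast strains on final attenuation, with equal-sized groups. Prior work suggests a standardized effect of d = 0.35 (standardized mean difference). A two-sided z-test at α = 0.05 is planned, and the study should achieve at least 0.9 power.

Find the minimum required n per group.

n = 172 per group

For power 0.9 need Φ(δ − z_{0.025}) = 0.9, so δ = z_{0.025} + z_{0.10} = 1.960 + 1.282 = 3.242.
(For δ > 0 the lower-tail rejection region contributes negligibly to power, so the one-term inversion is standard.)
δ = d·√(n/2) ⇒ n = 2(δ/d)² = 2 × (3.242 / 0.35)² = 171.55.
Round up to the next whole unit.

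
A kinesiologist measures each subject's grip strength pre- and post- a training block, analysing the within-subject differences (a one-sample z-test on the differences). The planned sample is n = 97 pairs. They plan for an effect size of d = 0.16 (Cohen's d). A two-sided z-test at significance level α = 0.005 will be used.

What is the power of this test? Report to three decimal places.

Power ≈ 0.109

Noncentrality parameter: λ = d·√n = 0.16 × √97 = 1.5758
Critical value for a two-sided test at α = 0.005: z_{α/2} = 2.807.
Power = Φ(λ − 2.807) + Φ(−λ − 2.807) = Φ(-1.231) + Φ(-4.383) = 0.1091 + 0.0000 = 0.1091.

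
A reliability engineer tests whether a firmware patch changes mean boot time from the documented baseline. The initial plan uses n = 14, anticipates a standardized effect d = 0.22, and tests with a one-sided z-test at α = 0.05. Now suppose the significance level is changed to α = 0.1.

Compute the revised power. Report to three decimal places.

Power ≈ 0.323

δ = d·√n = 0.22 × √14 = 0.8232 (unchanged). New critical value: z_{0.1} = 1.282.
Revised power = P(Z > 1.282 − δ) = Φ(-0.458) = 0.3233.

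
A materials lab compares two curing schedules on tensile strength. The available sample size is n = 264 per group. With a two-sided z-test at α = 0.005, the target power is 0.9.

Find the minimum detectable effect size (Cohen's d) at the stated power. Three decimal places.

d ≈ 0.356

Need Φ(δ − 2.807) = 0.9, so δ = 2.807 + 1.282 = 4.089.
(The second rejection-region term Φ(−δ − z_{α/2}) is negligible and dropped.)
δ = d·√(n/2) ⇒ d = δ/√(n/2) = 4.089/√(264/2) = 0.3559.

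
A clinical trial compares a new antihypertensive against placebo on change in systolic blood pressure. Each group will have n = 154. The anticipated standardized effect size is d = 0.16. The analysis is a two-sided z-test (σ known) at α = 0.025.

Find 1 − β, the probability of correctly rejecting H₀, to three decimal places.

Noncentrality parameter: δ = d·√(n/2) = 0.16 × √(154/2) = 1.4040
Two-sided α = 0.025 → critical value z_{0.0125} = 2.241.
Power = Φ(δ − 2.241) + Φ(−δ − 2.241) = Φ(-0.837) + Φ(-3.645) = 0.2012 + 0.0001 = 0.2013.

Power ≈ 0.201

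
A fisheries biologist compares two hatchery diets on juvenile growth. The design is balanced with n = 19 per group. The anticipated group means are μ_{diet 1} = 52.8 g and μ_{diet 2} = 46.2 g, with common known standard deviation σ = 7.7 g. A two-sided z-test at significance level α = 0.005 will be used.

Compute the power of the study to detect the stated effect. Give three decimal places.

Power ≈ 0.434

Standardized effect: d = |μ_{diet 1} − μ_{diet 2}| / σ = |52.8 − 46.2| / 7.7 = 0.8571
Noncentrality parameter: δ = d·√(n/2) = 0.8571 × √(19/2) = 2.6419
Critical value for a two-sided test at α = 0.005: z_{α/2} = 2.807.
Power = Φ(δ − 2.807) + Φ(−δ − 2.807) = Φ(-0.165) + Φ(-5.449) = 0.4344 + 0.0000 = 0.4344.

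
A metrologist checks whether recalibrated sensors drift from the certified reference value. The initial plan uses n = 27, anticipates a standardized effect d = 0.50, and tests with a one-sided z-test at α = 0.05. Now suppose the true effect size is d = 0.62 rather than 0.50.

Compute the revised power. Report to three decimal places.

With d = 0.62: δ = d·√n = 0.62 × √27 = 3.2216. Critical value z_{0.05} = 1.645.
Revised power = Φ(δ − 1.645) = Φ(1.577) = 0.9426.

Power ≈ 0.943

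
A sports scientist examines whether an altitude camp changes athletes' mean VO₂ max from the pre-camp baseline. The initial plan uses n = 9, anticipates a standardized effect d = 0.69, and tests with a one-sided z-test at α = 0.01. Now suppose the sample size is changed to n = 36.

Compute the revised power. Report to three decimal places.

With n = 36: δ = d·√n = 0.69 × √36 = 4.1400. Critical value z_{0.01} = 2.326.
Revised power = P(Z > 2.326 − δ) = Φ(1.814) = 0.9651.

Power ≈ 0.965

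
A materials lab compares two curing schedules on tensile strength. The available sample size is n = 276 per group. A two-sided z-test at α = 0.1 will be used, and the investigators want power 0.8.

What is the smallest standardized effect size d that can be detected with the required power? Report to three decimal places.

Required noncentrality: δ = z_{0.05} + z_{0.20} = 1.645 + 0.842 = 2.486.
(Lower-tail contribution to power is negligible for δ > 0.)
δ = d·√(n/2) ⇒ d = δ/√(n/2) = 2.486/√(276/2) = 0.2117.

d ≈ 0.212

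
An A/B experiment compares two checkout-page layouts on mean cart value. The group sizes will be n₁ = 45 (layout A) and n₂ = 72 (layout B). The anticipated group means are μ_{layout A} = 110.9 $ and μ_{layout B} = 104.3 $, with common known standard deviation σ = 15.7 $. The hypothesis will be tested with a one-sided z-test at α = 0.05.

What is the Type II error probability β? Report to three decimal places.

Standardized effect: d = |μ_{layout A} − μ_{layout B}| / σ = |110.9 − 104.3| / 15.7 = 0.4204
Noncentrality parameter: δ = d / √(1/n₁ + 1/n₂) = 0.4204 / √(1/45 + 1/72) = 2.2122
One-sided α = 0.05 → critical value z_{0.05} = 1.645.
Power = Φ(δ − 1.645) = Φ(0.567) = 0.7148.
Type II error: β = 1 − power = 1 − 0.7148 = 0.2852.

β ≈ 0.285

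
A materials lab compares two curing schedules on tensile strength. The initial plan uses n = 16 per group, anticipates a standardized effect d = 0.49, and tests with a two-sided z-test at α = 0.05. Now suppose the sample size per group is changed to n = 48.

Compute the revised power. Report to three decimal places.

Power ≈ 0.670

With n = 48 per group: δ = d·√(n/2) = 0.49 × √(48/2) = 2.4005. Critical value z_{0.025} = 1.960.
Revised power = Φ(δ − 1.960) + Φ(−δ − 1.960) = Φ(0.441) + Φ(-4.360) = 0.6702 + 0.0000 = 0.6702.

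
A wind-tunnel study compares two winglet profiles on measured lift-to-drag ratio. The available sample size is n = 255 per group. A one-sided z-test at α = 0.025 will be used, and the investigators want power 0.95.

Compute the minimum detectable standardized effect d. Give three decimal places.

d ≈ 0.319

Required noncentrality: δ = z_{0.025} + z_{0.05} = 1.960 + 1.645 = 3.605.
δ = d·√(n/2) ⇒ d = δ/√(n/2) = 3.605/√(255/2) = 0.3192.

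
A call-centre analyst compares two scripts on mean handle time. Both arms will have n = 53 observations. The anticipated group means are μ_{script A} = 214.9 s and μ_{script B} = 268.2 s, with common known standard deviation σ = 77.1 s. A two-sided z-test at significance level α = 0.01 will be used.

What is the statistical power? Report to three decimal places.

Power ≈ 0.837

Standardized effect: d = |μ_{script A} − μ_{script B}| / σ = |214.9 − 268.2| / 77.1 = 0.6913
Noncentrality parameter: δ = d·√(n/2) = 0.6913 × √(53/2) = 3.5587
Two-sided α = 0.01 → critical value z_{0.005} = 2.576.
Power = Φ(δ − 2.576) + Φ(−δ − 2.576) = Φ(0.983) + Φ(-6.135) = 0.8372 + 0.0000 = 0.8372.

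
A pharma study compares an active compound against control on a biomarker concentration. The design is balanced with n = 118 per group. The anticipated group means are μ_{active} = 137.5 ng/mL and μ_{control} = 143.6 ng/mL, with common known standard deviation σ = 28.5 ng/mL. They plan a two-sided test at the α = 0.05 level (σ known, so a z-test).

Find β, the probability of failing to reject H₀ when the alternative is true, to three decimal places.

β ≈ 0.624

Standardized effect: d = |μ_{active} − μ_{control}| / σ = |137.5 − 143.6| / 28.5 = 0.2140
Noncentrality parameter: δ = d·√(n/2) = 0.2140 × √(118/2) = 1.6440
Critical value for a two-sided test at α = 0.05: z_{α/2} = 1.960.
Power = Φ(δ − 1.960) + Φ(−δ − 1.960) = Φ(-0.316) + Φ(-3.604) = 0.3760 + 0.0002 = 0.3762.
Type II error: β = 1 − power = 1 − 0.3762 = 0.6238.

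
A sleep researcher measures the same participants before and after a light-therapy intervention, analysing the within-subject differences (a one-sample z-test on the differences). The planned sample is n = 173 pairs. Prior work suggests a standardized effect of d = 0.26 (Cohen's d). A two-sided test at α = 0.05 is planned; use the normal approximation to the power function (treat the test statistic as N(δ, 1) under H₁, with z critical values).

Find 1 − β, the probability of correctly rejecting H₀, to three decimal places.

Noncentrality parameter: δ = d·√n = 0.26 × √173 = 3.4198
Critical value for a two-sided test at α = 0.05: z_{α/2} = 1.960.
Power = Φ(δ − 1.960) + Φ(−δ − 1.960) = Φ(1.460) + Φ(-5.380) = 0.9278 + 0.0000 = 0.9278.

Power ≈ 0.928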